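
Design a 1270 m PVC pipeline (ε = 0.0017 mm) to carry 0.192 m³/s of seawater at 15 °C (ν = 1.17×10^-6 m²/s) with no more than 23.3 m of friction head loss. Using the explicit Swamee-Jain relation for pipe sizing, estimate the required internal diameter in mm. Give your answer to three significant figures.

D ≈ 294 mm

Swamee-Jain (Type III): D = 0.66·[ε^1.25·(LQ²/(gh_f))^4.75 + ν·Q^9.4·(L/(gh_f))^5.2]^0.04
LQ²/(gh_f) = 0.2048; L/(gh_f) = 5.556
Term 1 = ε^1.25·(…)^4.75 = 3.29×10^-11; Term 2 = ν·Q^9.4·(…)^5.2 = 1.60×10^-9
D = 0.66·(3.29×10^-11 + 1.60×10^-9)^0.04 = 0.2938 m = 294 mm
Check: V = 2.83 m/s, Re = 7.11×10^5, f = 0.01242, h_f = 21.9 m ≈ 23.3 m ✓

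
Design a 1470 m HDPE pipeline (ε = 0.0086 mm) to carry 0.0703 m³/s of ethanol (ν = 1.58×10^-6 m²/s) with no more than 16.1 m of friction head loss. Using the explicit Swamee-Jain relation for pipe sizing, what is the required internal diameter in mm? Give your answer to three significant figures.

Swamee-Jain (Type III): D = 0.66·[ε^1.25·(LQ²/(gh_f))^4.75 + ν·Q^9.4·(L/(gh_f))^5.2]^0.04
LQ²/(gh_f) = 0.04600; L/(gh_f) = 9.307
Term 1 = ε^1.25·(…)^4.75 = 2.07×10^-13; Term 2 = ν·Q^9.4·(…)^5.2 = 2.50×10^-12
D = 0.66·(2.07×10^-13 + 2.50×10^-12)^0.04 = 0.2274 m = 227 mm
Check: V = 1.73 m/s, Re = 2.49×10^5, f = 0.01528, h_f = 15.1 m ≈ 16.1 m ✓

D ≈ 227 mm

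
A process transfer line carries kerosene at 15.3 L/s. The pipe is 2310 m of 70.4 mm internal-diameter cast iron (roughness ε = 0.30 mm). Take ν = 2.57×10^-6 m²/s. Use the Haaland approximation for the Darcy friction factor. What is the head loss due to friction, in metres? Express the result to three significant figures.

h_f ≈ 772 m

V = 4Q/(πD²) = 4·0.0153/(π·0.0704²) = 3.931 m/s
Re = VD/ν = 3.931·0.0704/2.57×10^-6 = 1.08×10^5 → turbulent
ε/D = 0.30/70.4 = 0.00426
Haaland: f = 0.02988
h_f = f(L/D)V²/(2g) = 0.02988·(2310/0.0704)·3.931²/(2·9.81) = 772.1 m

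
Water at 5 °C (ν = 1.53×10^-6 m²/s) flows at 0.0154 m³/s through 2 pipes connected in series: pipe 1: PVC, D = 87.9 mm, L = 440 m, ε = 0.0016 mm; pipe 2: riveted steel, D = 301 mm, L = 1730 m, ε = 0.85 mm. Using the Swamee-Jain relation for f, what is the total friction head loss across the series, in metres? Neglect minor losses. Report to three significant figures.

H ≈ 27.8 m

Pipe 1: V = 2.538 m/s, Re = 1.46×10^5, ε/D = 1.82×10^-5, f = 0.01667, h_1 = f(L/D)V²/2g = 27.40 m
Pipe 2: V = 0.2164 m/s, Re = 4.26×10^4, ε/D = 0.00282, f = 0.02897, h_2 = f(L/D)V²/2g = 0.3975 m
Series → Q common, losses add: H = Σh = 27.79 m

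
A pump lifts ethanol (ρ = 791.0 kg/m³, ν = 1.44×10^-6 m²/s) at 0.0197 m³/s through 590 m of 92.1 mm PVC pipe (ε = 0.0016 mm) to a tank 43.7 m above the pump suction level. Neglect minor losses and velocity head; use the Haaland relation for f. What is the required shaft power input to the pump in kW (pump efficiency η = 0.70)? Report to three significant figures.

P_shaft ≈ 19.4 kW

V = 4Q/(πD²) = 2.957 m/s; Re = 1.89×10^5; ε/D = 1.74×10^-5; f = 0.01577
h_f = f(L/D)V²/2g = 45.03 m
Total head H = z + h_f = 43.7 + 45.03 = 88.73 m
P_hyd = ρgQH = 791.0·9.81·0.0197·88.73 = 13.56 kW
P_shaft = P_hyd/η = 13.56/0.70 = 19.38 kW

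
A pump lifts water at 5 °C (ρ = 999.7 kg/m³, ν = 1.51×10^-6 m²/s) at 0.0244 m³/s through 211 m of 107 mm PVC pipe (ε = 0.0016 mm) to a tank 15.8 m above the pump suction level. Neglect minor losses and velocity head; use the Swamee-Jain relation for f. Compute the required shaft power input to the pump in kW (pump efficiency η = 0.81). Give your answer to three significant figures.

V = 4Q/(πD²) = 2.714 m/s; Re = 1.92×10^5; ε/D = 1.50×10^-5; f = 0.01579
h_f = f(L/D)V²/2g = 11.68 m
Total head H = z + h_f = 15.8 + 11.68 = 27.48 m
P_hyd = ρgQH = 999.7·9.81·0.0244·27.48 = 6.576 kW
P_shaft = P_hyd/η = 6.576/0.81 = 8.119 kW

P_shaft ≈ 8.12 kW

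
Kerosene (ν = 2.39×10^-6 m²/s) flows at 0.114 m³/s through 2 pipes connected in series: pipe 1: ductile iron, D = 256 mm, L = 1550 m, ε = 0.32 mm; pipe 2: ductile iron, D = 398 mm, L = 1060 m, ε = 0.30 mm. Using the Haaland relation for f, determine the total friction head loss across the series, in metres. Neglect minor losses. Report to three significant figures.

H ≈ 35.2 m

Pipe 1: V = 2.215 m/s, Re = 2.37×10^5, ε/D = 0.00125, f = 0.02170, h_1 = f(L/D)V²/2g = 32.85 m
Pipe 2: V = 0.9163 m/s, Re = 1.53×10^5, ε/D = 7.54×10^-4, f = 0.02027, h_2 = f(L/D)V²/2g = 2.310 m
Series → Q common, losses add: H = Σh = 35.16 m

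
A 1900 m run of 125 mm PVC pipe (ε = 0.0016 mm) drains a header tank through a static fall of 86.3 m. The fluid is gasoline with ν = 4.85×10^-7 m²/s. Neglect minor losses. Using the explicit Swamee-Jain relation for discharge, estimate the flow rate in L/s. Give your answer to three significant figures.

Q ≈ 36.7 L/s

Swamee-Jain (Type II): Q = -0.965·√(gD⁵h_f/L)·ln[ε/(3.7D) + √(3.17ν²L/(gD³h_f))]
√(gD⁵h_f/L) = √(9.81·0.125⁵·86.3/1900) = 0.003688
ε/(3.7D) = 3.46×10^-6; √(3.17ν²L/(gD³h_f)) = 2.93×10^-5
Q = -0.965·0.003688·ln(3.273×10^-5) = 0.03675 m³/s
Check: V = 2.99 m/s, Re = 7.72×10^5, f = 0.01240, h_f = 86.1 m ≈ 86.3 m ✓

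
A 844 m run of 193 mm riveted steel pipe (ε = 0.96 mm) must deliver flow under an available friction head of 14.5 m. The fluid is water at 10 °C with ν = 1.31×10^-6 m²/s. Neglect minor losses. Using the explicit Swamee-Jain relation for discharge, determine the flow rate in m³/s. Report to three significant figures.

Q ≈ 0.0425 m³/s

Swamee-Jain (Type II): Q = -0.965·√(gD⁵h_f/L)·ln[ε/(3.7D) + √(3.17ν²L/(gD³h_f))]
√(gD⁵h_f/L) = √(9.81·0.193⁵·14.5/844) = 0.006718
ε/(3.7D) = 0.00134; √(3.17ν²L/(gD³h_f)) = 6.70×10^-5
Q = -0.965·0.006718·ln(0.001411) = 0.04255 m³/s
Check: V = 1.45 m/s, Re = 2.14×10^5, f = 0.03093, h_f = 14.6 m ≈ 14.5 m ✓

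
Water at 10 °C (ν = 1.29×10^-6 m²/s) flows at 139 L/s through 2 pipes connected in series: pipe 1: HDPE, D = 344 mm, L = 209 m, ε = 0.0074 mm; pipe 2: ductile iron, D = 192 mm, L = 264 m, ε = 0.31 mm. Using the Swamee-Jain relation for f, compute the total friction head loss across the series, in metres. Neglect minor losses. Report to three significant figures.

H ≈ 37.4 m

Pipe 1: V = 1.496 m/s, Re = 3.99×10^5, ε/D = 2.15×10^-5, f = 0.01393, h_1 = f(L/D)V²/2g = 0.9650 m
Pipe 2: V = 4.801 m/s, Re = 7.15×10^5, ε/D = 0.00161, f = 0.02254, h_2 = f(L/D)V²/2g = 36.41 m
Series → Q common, losses add: H = Σh = 37.37 m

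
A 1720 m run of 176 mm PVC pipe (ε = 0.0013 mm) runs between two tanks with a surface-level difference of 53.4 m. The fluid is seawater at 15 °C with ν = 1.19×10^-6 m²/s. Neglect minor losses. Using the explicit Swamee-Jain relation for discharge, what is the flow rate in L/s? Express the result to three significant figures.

Q ≈ 68.0 L/s

Swamee-Jain (Type II): Q = -0.965·√(gD⁵h_f/L)·ln[ε/(3.7D) + √(3.17ν²L/(gD³h_f))]
√(gD⁵h_f/L) = √(9.81·0.176⁵·53.4/1720) = 0.007172
ε/(3.7D) = 2.00×10^-6; √(3.17ν²L/(gD³h_f)) = 5.20×10^-5
Q = -0.965·0.007172·ln(5.399×10^-5) = 0.06801 m³/s
Check: V = 2.80 m/s, Re = 4.13×10^5, f = 0.01365, h_f = 53.1 m ≈ 53.4 m ✓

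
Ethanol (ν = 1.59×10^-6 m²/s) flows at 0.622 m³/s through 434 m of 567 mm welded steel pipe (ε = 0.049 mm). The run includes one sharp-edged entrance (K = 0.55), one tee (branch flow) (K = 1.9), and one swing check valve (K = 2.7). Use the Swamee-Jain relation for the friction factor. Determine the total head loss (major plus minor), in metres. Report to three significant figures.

H_L ≈ 4.78 m

V = 4Q/(πD²) = 2.463 m/s; V²/2g = 0.3093 m
Re = 8.78×10^5, ε/D = 8.64×10^-5 → f = 0.01346 (Swamee-Jain)
Major: h_f = f(L/D)·V²/2g = 0.01346·765.4·0.3093 = 3.187 m
Minor: ΣK = 5.15; h_m = ΣK·V²/2g = 1.593 m
Total H_L = 3.187 + 1.593 = 4.780 m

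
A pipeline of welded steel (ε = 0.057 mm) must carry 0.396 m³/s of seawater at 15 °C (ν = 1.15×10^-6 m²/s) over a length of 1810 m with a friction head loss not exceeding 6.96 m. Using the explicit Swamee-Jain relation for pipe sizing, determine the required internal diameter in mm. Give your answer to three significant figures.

Swamee-Jain (Type III): D = 0.66·[ε^1.25·(LQ²/(gh_f))^4.75 + ν·Q^9.4·(L/(gh_f))^5.2]^0.04
LQ²/(gh_f) = 4.157; L/(gh_f) = 26.51
Term 1 = ε^1.25·(…)^4.75 = 0.00431; Term 2 = ν·Q^9.4·(…)^5.2 = 0.00479
D = 0.66·(0.00431 + 0.00479)^0.04 = 0.5469 m = 547 mm
Check: V = 1.69 m/s, Re = 8.02×10^5, f = 0.01383, h_f = 6.63 m ≈ 6.96 m ✓

D ≈ 547 mm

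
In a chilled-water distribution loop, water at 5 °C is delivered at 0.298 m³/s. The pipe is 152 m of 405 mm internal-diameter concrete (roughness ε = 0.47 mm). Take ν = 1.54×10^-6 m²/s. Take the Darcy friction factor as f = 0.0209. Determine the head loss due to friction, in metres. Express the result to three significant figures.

h_f ≈ 2.14 m

V = 4Q/(πD²) = 4·0.298/(π·0.405²) = 2.313 m/s
h_f = f(L/D)V²/(2g) = 0.02090·(152/0.405)·2.313²/(2·9.81) = 2.139 m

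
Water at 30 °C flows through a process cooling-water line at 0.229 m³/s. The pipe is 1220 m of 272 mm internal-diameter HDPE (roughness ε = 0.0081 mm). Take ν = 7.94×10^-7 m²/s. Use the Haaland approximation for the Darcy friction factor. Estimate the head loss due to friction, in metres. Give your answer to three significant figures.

V = 4Q/(πD²) = 4·0.229/(π·0.272²) = 3.941 m/s
Re = VD/ν = 3.941·0.272/7.94×10^-7 = 1.35×10^6 → turbulent
ε/D = 0.0081/272 = 2.98×10^-5
Haaland: f = 0.01170
h_f = f(L/D)V²/(2g) = 0.01170·(1220/0.272)·3.941²/(2·9.81) = 41.56 m

h_f ≈ 41.6 m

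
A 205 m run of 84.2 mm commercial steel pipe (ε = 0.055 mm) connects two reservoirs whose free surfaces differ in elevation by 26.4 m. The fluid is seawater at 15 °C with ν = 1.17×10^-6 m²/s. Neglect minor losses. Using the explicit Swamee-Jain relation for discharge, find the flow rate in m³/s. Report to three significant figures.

Swamee-Jain (Type II): Q = -0.965·√(gD⁵h_f/L)·ln[ε/(3.7D) + √(3.17ν²L/(gD³h_f))]
√(gD⁵h_f/L) = √(9.81·0.0842⁵·26.4/205) = 0.002312
ε/(3.7D) = 1.77×10^-4; √(3.17ν²L/(gD³h_f)) = 7.59×10^-5
Q = -0.965·0.002312·ln(2.524×10^-4) = 0.01849 m³/s
Check: V = 3.32 m/s, Re = 2.39×10^5, f = 0.01944, h_f = 26.6 m ≈ 26.4 m ✓

Q ≈ 0.0185 m³/s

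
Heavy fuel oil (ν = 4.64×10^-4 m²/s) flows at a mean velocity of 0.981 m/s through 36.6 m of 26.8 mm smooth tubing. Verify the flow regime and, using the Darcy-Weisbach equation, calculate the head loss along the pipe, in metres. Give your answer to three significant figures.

h_f ≈ 75.7 m

Re = VD/ν = 0.981·0.02680/4.64×10^-4 = 56.7 → laminar (Re < 2300)
f = 64/Re = 1.130
h_f = f(L/D)V²/(2g) = 1.130·(36.6/0.02680)·0.981²/(2·9.81) = 75.66 m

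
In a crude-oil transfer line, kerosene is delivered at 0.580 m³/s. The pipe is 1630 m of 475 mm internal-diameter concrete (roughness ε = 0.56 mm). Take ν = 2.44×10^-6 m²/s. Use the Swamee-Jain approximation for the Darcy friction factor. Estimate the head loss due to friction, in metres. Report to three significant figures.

V = 4Q/(πD²) = 4·0.580/(π·0.475²) = 3.273 m/s
Re = VD/ν = 3.273·0.475/2.44×10^-6 = 6.37×10^5 → turbulent
ε/D = 0.56/475 = 0.00118
Swamee-Jain: f = 0.02098
h_f = f(L/D)V²/(2g) = 0.02098·(1630/0.475)·3.273²/(2·9.81) = 39.30 m

h_f ≈ 39.3 m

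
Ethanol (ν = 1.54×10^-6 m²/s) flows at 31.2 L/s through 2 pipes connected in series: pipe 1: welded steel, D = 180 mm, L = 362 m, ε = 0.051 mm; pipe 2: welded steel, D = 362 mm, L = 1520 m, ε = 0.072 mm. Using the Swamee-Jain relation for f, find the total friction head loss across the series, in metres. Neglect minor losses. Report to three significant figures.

H ≈ 3.24 m

Pipe 1: V = 1.226 m/s, Re = 1.43×10^5, ε/D = 2.83×10^-4, f = 0.01844, h_1 = f(L/D)V²/2g = 2.841 m
Pipe 2: V = 0.3031 m/s, Re = 7.13×10^4, ε/D = 1.99×10^-4, f = 0.02014, h_2 = f(L/D)V²/2g = 0.3962 m
Series → Q common, losses add: H = Σh = 3.237 m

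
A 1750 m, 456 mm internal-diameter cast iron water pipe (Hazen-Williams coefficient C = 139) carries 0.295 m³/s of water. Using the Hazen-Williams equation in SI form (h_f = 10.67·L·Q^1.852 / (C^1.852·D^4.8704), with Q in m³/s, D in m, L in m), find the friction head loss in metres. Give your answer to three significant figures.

h_f ≈ 9.58 m

h_f = 10.67·1750·0.295^1.852 / (139^1.852·0.456^4.8704) = 9.581 m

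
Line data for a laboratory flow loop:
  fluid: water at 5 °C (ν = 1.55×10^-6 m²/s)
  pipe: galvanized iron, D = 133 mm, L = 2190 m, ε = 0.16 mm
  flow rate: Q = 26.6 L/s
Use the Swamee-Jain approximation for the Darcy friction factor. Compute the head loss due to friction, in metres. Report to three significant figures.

V = 4Q/(πD²) = 4·0.0266/(π·0.133²) = 1.915 m/s
Re = VD/ν = 1.915·0.133/1.55×10^-6 = 1.64×10^5 → turbulent
ε/D = 0.16/133 = 0.00120
Swamee-Jain: f = 0.02221
h_f = f(L/D)V²/(2g) = 0.02221·(2190/0.133)·1.915²/(2·9.81) = 68.32 m

h_f ≈ 68.3 m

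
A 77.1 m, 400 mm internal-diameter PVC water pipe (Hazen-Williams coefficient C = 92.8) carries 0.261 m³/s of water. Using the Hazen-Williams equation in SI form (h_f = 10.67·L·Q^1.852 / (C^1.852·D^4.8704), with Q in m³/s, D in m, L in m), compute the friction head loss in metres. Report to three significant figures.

h_f = 10.67·77.1·0.261^1.852 / (92.8^1.852·0.400^4.8704) = 1.346 m

h_f ≈ 1.35 m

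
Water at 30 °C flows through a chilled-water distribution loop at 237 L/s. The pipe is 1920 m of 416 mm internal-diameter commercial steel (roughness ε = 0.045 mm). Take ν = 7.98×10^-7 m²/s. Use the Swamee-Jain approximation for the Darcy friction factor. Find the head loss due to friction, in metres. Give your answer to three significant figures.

V = 4Q/(πD²) = 4·0.237/(π·0.416²) = 1.744 m/s
Re = VD/ν = 1.744·0.416/7.98×10^-7 = 9.09×10^5 → turbulent
ε/D = 0.045/416 = 1.08×10^-4
Swamee-Jain: f = 0.01373
h_f = f(L/D)V²/(2g) = 0.01373·(1920/0.416)·1.744²/(2·9.81) = 9.823 m

h_f ≈ 9.82 m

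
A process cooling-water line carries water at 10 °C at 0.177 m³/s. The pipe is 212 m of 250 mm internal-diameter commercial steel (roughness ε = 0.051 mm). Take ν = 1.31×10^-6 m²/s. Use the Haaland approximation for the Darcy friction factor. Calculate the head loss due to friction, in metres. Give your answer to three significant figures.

h_f ≈ 8.41 m

V = 4Q/(πD²) = 4·0.177/(π·0.250²) = 3.606 m/s
Re = VD/ν = 3.606·0.250/1.31×10^-6 = 6.88×10^5 → turbulent
ε/D = 0.051/250 = 2.04×10^-4
Haaland: f = 0.01497
h_f = f(L/D)V²/(2g) = 0.01497·(212/0.250)·3.606²/(2·9.81) = 8.411 m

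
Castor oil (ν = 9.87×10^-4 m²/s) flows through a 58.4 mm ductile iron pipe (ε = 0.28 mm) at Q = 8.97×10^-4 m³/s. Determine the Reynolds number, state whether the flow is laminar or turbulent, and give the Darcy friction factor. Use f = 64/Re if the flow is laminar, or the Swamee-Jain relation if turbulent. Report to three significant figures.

Re ≈ 19.8; laminar; f = 64/Re ≈ 3.23

V = 4Q/(πD²) = 0.3349 m/s
Re = VD/ν = 0.3349·0.0584/9.87×10^-4 = 19.8
Re < 2300 → laminar → f = 64/Re = 3.230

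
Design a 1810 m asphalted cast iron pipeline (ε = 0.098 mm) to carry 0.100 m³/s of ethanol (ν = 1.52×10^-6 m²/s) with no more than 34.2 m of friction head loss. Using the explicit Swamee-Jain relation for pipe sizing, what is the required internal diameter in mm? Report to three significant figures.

D ≈ 242 mm

Swamee-Jain (Type III): D = 0.66·[ε^1.25·(LQ²/(gh_f))^4.75 + ν·Q^9.4·(L/(gh_f))^5.2]^0.04
LQ²/(gh_f) = 0.05395; L/(gh_f) = 5.395
Term 1 = ε^1.25·(…)^4.75 = 9.25×10^-12; Term 2 = ν·Q^9.4·(…)^5.2 = 3.87×10^-12
D = 0.66·(9.25×10^-12 + 3.87×10^-12)^0.04 = 0.2422 m = 242 mm
Check: V = 2.17 m/s, Re = 3.46×10^5, f = 0.01756, h_f = 31.5 m ≈ 34.2 m ✓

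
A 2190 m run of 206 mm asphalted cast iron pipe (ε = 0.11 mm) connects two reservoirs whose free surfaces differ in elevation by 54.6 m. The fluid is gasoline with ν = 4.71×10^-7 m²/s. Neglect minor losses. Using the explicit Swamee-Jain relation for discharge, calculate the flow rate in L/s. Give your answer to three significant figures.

Q ≈ 80.2 L/s

Swamee-Jain (Type II): Q = -0.965·√(gD⁵h_f/L)·ln[ε/(3.7D) + √(3.17ν²L/(gD³h_f))]
√(gD⁵h_f/L) = √(9.81·0.206⁵·54.6/2190) = 0.009525
ε/(3.7D) = 1.44×10^-4; √(3.17ν²L/(gD³h_f)) = 1.81×10^-5
Q = -0.965·0.009525·ln(1.625×10^-4) = 0.08020 m³/s
Check: V = 2.41 m/s, Re = 1.05×10^6, f = 0.01750, h_f = 54.9 m ≈ 54.6 m ✓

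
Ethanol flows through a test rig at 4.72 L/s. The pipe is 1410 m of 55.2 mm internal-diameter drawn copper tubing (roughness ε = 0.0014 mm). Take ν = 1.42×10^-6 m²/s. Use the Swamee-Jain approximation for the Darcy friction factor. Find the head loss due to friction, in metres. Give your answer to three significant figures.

V = 4Q/(πD²) = 4·0.00472/(π·0.0552²) = 1.972 m/s
Re = VD/ν = 1.972·0.0552/1.42×10^-6 = 7.67×10^4 → turbulent
ε/D = 0.0014/55.2 = 2.54×10^-5
Swamee-Jain: f = 0.01903
h_f = f(L/D)V²/(2g) = 0.01903·(1410/0.0552)·1.972²/(2·9.81) = 96.38 m

h_f ≈ 96.4 m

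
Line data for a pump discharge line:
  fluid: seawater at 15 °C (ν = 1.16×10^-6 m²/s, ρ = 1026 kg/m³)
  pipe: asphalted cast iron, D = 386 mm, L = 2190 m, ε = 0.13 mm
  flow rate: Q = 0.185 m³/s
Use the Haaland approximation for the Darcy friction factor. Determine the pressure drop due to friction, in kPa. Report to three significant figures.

Δp ≈ 119 kPa

V = 4Q/(πD²) = 4·0.185/(π·0.386²) = 1.581 m/s
Re = VD/ν = 1.581·0.386/1.16×10^-6 = 5.26×10^5 → turbulent
ε/D = 0.13/386 = 3.37×10^-4
Haaland: f = 0.01639
h_f = f(L/D)V²/(2g) = 0.01639·(2190/0.386)·1.581²/(2·9.81) = 11.85 m
Δp = ρg·h_f = 1026·9.81·11.85 = 119.3 kPa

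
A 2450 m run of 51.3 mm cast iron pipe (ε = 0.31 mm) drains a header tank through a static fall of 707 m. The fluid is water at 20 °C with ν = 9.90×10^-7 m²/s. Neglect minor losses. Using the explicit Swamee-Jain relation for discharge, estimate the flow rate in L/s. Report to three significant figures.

Swamee-Jain (Type II): Q = -0.965·√(gD⁵h_f/L)·ln[ε/(3.7D) + √(3.17ν²L/(gD³h_f))]
√(gD⁵h_f/L) = √(9.81·0.0513⁵·707/2450) = 0.001003
ε/(3.7D) = 0.00163; √(3.17ν²L/(gD³h_f)) = 9.02×10^-5
Q = -0.965·0.001003·ln(0.001723) = 0.006159 m³/s
Check: V = 2.98 m/s, Re = 1.54×10^5, f = 0.03293, h_f = 712 m ≈ 707 m ✓

Q ≈ 6.16 L/s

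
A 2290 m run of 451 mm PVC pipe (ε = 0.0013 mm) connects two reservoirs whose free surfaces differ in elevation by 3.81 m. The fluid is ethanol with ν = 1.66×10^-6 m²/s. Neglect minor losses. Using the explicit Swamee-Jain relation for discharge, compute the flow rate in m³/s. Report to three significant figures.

Q ≈ 0.159 m³/s

Swamee-Jain (Type II): Q = -0.965·√(gD⁵h_f/L)·ln[ε/(3.7D) + √(3.17ν²L/(gD³h_f))]
√(gD⁵h_f/L) = √(9.81·0.451⁵·3.81/2290) = 0.01745
ε/(3.7D) = 7.79×10^-7; √(3.17ν²L/(gD³h_f)) = 7.64×10^-5
Q = -0.965·0.01745·ln(7.716×10^-5) = 0.1595 m³/s
Check: V = 0.998 m/s, Re = 2.71×10^5, f = 0.01468, h_f = 3.79 m ≈ 3.81 m ✓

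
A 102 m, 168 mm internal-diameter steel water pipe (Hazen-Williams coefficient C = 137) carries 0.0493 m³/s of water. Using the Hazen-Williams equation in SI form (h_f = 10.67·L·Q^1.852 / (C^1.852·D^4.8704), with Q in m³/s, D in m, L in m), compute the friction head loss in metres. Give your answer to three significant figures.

h_f = 10.67·102·0.0493^1.852 / (137^1.852·0.168^4.8704) = 2.702 m

h_f ≈ 2.70 m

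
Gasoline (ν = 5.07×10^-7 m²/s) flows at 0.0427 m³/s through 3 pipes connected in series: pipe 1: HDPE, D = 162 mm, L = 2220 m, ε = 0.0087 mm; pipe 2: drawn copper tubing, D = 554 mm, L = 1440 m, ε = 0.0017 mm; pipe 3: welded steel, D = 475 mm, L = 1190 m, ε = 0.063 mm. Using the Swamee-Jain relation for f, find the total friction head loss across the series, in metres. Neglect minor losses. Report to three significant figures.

H ≈ 40.3 m

Pipe 1: V = 2.072 m/s, Re = 6.62×10^5, ε/D = 5.37×10^-5, f = 0.01338, h_1 = f(L/D)V²/2g = 40.12 m
Pipe 2: V = 0.1771 m/s, Re = 1.94×10^5, ε/D = 3.07×10^-6, f = 0.01566, h_2 = f(L/D)V²/2g = 0.06510 m
Pipe 3: V = 0.2410 m/s, Re = 2.26×10^5, ε/D = 1.33×10^-4, f = 0.01635, h_3 = f(L/D)V²/2g = 0.1212 m
Series → Q common, losses add: H = Σh = 40.30 m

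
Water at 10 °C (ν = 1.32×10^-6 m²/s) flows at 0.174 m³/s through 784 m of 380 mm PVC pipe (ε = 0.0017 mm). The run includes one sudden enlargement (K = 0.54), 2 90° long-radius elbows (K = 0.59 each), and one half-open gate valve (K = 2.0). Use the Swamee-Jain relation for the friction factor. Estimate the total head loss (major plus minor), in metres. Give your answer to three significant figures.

V = 4Q/(πD²) = 1.534 m/s; V²/2g = 0.1200 m
Re = 4.42×10^5, ε/D = 4.47×10^-6 → f = 0.01345 (Swamee-Jain)
Major: h_f = f(L/D)·V²/2g = 0.01345·2063·0.1200 = 3.330 m
Minor: ΣK = 3.72; h_m = ΣK·V²/2g = 0.4463 m
Total H_L = 3.330 + 0.4463 = 3.776 m

H_L ≈ 3.78 m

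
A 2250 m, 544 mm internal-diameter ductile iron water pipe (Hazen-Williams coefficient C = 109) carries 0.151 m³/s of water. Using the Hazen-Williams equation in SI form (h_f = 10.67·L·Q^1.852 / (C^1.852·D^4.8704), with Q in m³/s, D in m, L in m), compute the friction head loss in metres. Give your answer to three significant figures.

h_f = 10.67·2250·0.151^1.852 / (109^1.852·0.544^4.8704) = 2.367 m

h_f ≈ 2.37 m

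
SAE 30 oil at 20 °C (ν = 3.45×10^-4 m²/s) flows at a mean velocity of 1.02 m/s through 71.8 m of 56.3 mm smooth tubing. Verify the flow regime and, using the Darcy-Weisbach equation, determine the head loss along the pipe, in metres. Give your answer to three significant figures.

h_f ≈ 26.0 m

Re = VD/ν = 1.02·0.05630/3.45×10^-4 = 166 → laminar (Re < 2300)
f = 64/Re = 0.3845
h_f = f(L/D)V²/(2g) = 0.3845·(71.8/0.05630)·1.02²/(2·9.81) = 26.00 m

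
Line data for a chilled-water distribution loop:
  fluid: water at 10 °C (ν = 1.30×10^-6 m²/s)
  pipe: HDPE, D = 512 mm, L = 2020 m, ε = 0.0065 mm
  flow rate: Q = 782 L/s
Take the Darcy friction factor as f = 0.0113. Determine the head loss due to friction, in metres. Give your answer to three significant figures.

h_f ≈ 32.8 m

V = 4Q/(πD²) = 4·0.782/(π·0.512²) = 3.798 m/s
h_f = f(L/D)V²/(2g) = 0.01130·(2020/0.512)·3.798²/(2·9.81) = 32.78 m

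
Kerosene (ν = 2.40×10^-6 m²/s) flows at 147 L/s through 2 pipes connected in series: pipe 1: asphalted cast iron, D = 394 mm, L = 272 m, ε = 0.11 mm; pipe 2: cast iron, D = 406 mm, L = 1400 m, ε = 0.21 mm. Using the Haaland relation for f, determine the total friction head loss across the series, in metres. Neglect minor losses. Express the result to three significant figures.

H ≈ 5.15 m

Pipe 1: V = 1.206 m/s, Re = 1.98×10^5, ε/D = 2.79×10^-4, f = 0.01740, h_1 = f(L/D)V²/2g = 0.8900 m
Pipe 2: V = 1.135 m/s, Re = 1.92×10^5, ε/D = 5.17×10^-4, f = 0.01879, h_2 = f(L/D)V²/2g = 4.258 m
Series → Q common, losses add: H = Σh = 5.148 m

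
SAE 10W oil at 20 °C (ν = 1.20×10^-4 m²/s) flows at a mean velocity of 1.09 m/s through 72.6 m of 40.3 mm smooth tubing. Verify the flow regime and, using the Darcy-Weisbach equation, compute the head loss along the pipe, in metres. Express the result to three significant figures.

Re = VD/ν = 1.09·0.04030/1.20×10^-4 = 366 → laminar (Re < 2300)
f = 64/Re = 0.1748
h_f = f(L/D)V²/(2g) = 0.1748·(72.6/0.04030)·1.09²/(2·9.81) = 19.07 m

h_f ≈ 19.1 m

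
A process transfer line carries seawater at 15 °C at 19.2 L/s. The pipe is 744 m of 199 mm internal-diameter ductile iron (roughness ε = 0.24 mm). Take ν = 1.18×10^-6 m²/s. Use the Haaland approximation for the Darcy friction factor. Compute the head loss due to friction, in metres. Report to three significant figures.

V = 4Q/(πD²) = 4·0.0192/(π·0.199²) = 0.6173 m/s
Re = VD/ν = 0.6173·0.199/1.18×10^-6 = 1.04×10^5 → turbulent
ε/D = 0.24/199 = 0.00121
Haaland: f = 0.02259
h_f = f(L/D)V²/(2g) = 0.02259·(744/0.199)·0.6173²/(2·9.81) = 1.640 m

h_f ≈ 1.64 m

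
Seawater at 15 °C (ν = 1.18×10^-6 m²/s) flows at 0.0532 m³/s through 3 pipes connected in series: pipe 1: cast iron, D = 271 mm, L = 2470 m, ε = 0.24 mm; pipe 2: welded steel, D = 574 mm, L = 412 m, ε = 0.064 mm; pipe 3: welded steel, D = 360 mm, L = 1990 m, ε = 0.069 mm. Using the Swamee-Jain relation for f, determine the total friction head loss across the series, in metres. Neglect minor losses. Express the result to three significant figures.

Pipe 1: V = 0.9223 m/s, Re = 2.12×10^5, ε/D = 8.86×10^-4, f = 0.02065, h_1 = f(L/D)V²/2g = 8.162 m
Pipe 2: V = 0.2056 m/s, Re = 1.00×10^5, ε/D = 1.11×10^-4, f = 0.01852, h_2 = f(L/D)V²/2g = 0.02863 m
Pipe 3: V = 0.5227 m/s, Re = 1.59×10^5, ε/D = 1.92×10^-4, f = 0.01762, h_3 = f(L/D)V²/2g = 1.356 m
Series → Q common, losses add: H = Σh = 9.546 m

H ≈ 9.55 m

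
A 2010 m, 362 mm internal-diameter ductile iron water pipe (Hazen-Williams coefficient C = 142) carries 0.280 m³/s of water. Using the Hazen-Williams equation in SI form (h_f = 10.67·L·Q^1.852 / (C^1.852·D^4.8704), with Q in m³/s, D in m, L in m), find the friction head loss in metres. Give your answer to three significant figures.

h_f = 10.67·2010·0.280^1.852 / (142^1.852·0.362^4.8704) = 29.56 m

h_f ≈ 29.6 m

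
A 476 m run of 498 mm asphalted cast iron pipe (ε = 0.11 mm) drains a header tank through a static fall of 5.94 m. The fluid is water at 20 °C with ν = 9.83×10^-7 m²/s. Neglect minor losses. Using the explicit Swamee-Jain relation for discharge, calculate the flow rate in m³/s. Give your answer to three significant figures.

Q ≈ 0.562 m³/s

Swamee-Jain (Type II): Q = -0.965·√(gD⁵h_f/L)·ln[ε/(3.7D) + √(3.17ν²L/(gD³h_f))]
√(gD⁵h_f/L) = √(9.81·0.498⁵·5.94/476) = 0.06123
ε/(3.7D) = 5.97×10^-5; √(3.17ν²L/(gD³h_f)) = 1.42×10^-5
Q = -0.965·0.06123·ln(7.393×10^-5) = 0.5621 m³/s
Check: V = 2.89 m/s, Re = 1.46×10^6, f = 0.01473, h_f = 5.98 m ≈ 5.94 m ✓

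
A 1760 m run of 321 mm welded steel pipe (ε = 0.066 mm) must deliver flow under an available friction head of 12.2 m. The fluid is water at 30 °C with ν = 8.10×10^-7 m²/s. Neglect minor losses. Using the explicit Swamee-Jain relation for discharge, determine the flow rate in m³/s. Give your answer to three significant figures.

Swamee-Jain (Type II): Q = -0.965·√(gD⁵h_f/L)·ln[ε/(3.7D) + √(3.17ν²L/(gD³h_f))]
√(gD⁵h_f/L) = √(9.81·0.321⁵·12.2/1760) = 0.01522
ε/(3.7D) = 5.56×10^-5; √(3.17ν²L/(gD³h_f)) = 3.04×10^-5
Q = -0.965·0.01522·ln(8.598×10^-5) = 0.1375 m³/s
Check: V = 1.70 m/s, Re = 6.73×10^5, f = 0.01521, h_f = 12.3 m ≈ 12.2 m ✓

Q ≈ 0.138 m³/s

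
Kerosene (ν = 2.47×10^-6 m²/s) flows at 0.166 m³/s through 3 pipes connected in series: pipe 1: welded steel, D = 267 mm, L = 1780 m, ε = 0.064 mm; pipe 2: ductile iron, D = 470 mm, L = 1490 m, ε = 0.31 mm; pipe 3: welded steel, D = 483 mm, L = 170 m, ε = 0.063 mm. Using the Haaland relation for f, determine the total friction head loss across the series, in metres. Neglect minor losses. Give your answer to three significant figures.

H ≈ 51.7 m

Pipe 1: V = 2.965 m/s, Re = 3.20×10^5, ε/D = 2.40×10^-4, f = 0.01626, h_1 = f(L/D)V²/2g = 48.56 m
Pipe 2: V = 0.9568 m/s, Re = 1.82×10^5, ε/D = 6.60×10^-4, f = 0.01957, h_2 = f(L/D)V²/2g = 2.895 m
Pipe 3: V = 0.9060 m/s, Re = 1.77×10^5, ε/D = 1.30×10^-4, f = 0.01671, h_3 = f(L/D)V²/2g = 0.2460 m
Series → Q common, losses add: H = Σh = 51.70 m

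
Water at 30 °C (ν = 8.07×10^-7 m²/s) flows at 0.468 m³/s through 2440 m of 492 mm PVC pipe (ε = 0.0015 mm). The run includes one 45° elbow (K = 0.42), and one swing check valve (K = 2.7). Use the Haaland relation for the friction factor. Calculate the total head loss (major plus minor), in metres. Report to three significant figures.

H_L ≈ 17.7 m

V = 4Q/(πD²) = 2.462 m/s; V²/2g = 0.3089 m
Re = 1.50×10^6, ε/D = 3.05×10^-6 → f = 0.01090 (Haaland)
Major: h_f = f(L/D)·V²/2g = 0.01090·4959·0.3089 = 16.70 m
Minor: ΣK = 3.12; h_m = ΣK·V²/2g = 0.9636 m
Total H_L = 16.70 + 0.9636 = 17.66 m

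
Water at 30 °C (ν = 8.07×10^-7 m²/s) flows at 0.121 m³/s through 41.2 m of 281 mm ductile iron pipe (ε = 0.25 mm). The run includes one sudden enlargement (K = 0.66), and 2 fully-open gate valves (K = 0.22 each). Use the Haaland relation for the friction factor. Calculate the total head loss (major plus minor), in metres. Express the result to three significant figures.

H_L ≈ 0.770 m

V = 4Q/(πD²) = 1.951 m/s; V²/2g = 0.1940 m
Re = 6.79×10^5, ε/D = 8.90×10^-4 → f = 0.01955 (Haaland)
Major: h_f = f(L/D)·V²/2g = 0.01955·146.6·0.1940 = 0.5561 m
Minor: ΣK = 1.10; h_m = ΣK·V²/2g = 0.2134 m
Total H_L = 0.5561 + 0.2134 = 0.7696 m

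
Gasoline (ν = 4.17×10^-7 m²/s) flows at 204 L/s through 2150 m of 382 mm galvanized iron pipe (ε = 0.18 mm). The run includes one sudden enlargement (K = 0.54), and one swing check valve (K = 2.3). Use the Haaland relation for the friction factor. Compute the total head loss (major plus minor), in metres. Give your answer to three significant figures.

H_L ≈ 15.7 m

V = 4Q/(πD²) = 1.780 m/s; V²/2g = 0.1615 m
Re = 1.63×10^6, ε/D = 4.71×10^-4 → f = 0.01680 (Haaland)
Major: h_f = f(L/D)·V²/2g = 0.01680·5628·0.1615 = 15.27 m
Minor: ΣK = 2.84; h_m = ΣK·V²/2g = 0.4586 m
Total H_L = 15.27 + 0.4586 = 15.73 m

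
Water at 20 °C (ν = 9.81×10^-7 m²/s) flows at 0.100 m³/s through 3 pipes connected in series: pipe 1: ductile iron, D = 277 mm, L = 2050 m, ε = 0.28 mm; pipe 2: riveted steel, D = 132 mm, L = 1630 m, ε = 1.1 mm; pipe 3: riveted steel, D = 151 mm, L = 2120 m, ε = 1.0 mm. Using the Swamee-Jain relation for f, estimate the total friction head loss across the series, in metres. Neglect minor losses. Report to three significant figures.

H ≈ 1970 m

Pipe 1: V = 1.659 m/s, Re = 4.69×10^5, ε/D = 0.00101, f = 0.02044, h_1 = f(L/D)V²/2g = 21.23 m
Pipe 2: V = 7.307 m/s, Re = 9.83×10^5, ε/D = 0.00833, f = 0.03579, h_2 = f(L/D)V²/2g = 1203 m
Pipe 3: V = 5.584 m/s, Re = 8.60×10^5, ε/D = 0.00662, f = 0.03328, h_3 = f(L/D)V²/2g = 742.6 m
Series → Q common, losses add: H = Σh = 1967 m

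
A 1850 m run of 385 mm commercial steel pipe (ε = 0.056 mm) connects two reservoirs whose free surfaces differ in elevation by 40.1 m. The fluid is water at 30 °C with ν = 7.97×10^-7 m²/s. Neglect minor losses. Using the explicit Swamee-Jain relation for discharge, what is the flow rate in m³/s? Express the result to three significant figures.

Swamee-Jain (Type II): Q = -0.965·√(gD⁵h_f/L)·ln[ε/(3.7D) + √(3.17ν²L/(gD³h_f))]
√(gD⁵h_f/L) = √(9.81·0.385⁵·40.1/1850) = 0.04241
ε/(3.7D) = 3.93×10^-5; √(3.17ν²L/(gD³h_f)) = 1.29×10^-5
Q = -0.965·0.04241·ln(5.219×10^-5) = 0.4036 m³/s
Check: V = 3.47 m/s, Re = 1.67×10^6, f = 0.01371, h_f = 40.3 m ≈ 40.1 m ✓

Q ≈ 0.404 m³/s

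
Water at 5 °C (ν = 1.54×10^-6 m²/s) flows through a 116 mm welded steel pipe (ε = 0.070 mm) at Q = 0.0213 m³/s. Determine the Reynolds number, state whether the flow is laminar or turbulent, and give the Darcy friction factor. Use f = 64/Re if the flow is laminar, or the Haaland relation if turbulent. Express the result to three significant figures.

V = 4Q/(πD²) = 2.015 m/s
Re = VD/ν = 2.015·0.116/1.54×10^-6 = 1.52×10^5
Re > 4000 → turbulent; ε/D = 6.03×10^-4
Haaland: f = 0.01961

Re ≈ 1.52×10^5; turbulent; f ≈ 0.0196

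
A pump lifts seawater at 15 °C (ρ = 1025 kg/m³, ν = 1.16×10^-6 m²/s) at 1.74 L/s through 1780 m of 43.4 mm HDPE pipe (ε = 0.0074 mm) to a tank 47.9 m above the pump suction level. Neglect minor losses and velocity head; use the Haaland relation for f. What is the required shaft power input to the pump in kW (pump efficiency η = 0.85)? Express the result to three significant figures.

V = 4Q/(πD²) = 1.176 m/s; Re = 4.40×10^4; ε/D = 1.71×10^-4; f = 0.02178
h_f = f(L/D)V²/2g = 63.00 m
Total head H = z + h_f = 47.9 + 63.00 = 110.9 m
P_hyd = ρgQH = 1025·9.81·0.00174·110.9 = 1.940 kW
P_shaft = P_hyd/η = 1.940/0.85 = 2.283 kW

P_shaft ≈ 2.28 kW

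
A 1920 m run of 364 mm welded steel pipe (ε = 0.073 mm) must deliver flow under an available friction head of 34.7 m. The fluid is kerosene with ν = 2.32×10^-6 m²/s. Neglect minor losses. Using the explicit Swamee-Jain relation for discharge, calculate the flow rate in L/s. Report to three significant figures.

Swamee-Jain (Type II): Q = -0.965·√(gD⁵h_f/L)·ln[ε/(3.7D) + √(3.17ν²L/(gD³h_f))]
√(gD⁵h_f/L) = √(9.81·0.364⁵·34.7/1920) = 0.03366
ε/(3.7D) = 5.42×10^-5; √(3.17ν²L/(gD³h_f)) = 4.47×10^-5
Q = -0.965·0.03366·ln(9.887×10^-5) = 0.2995 m³/s
Check: V = 2.88 m/s, Re = 4.52×10^5, f = 0.01566, h_f = 34.9 m ≈ 34.7 m ✓

Q ≈ 300 L/s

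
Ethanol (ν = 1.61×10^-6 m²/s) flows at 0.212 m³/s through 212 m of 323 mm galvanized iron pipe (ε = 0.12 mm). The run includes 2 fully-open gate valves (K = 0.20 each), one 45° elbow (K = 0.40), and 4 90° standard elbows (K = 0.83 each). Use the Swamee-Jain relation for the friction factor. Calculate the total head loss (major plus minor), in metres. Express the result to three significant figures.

V = 4Q/(πD²) = 2.587 m/s; V²/2g = 0.3412 m
Re = 5.19×10^5, ε/D = 3.72×10^-4 → f = 0.01688 (Swamee-Jain)
Major: h_f = f(L/D)·V²/2g = 0.01688·656.3·0.3412 = 3.779 m
Minor: ΣK = 4.12; h_m = ΣK·V²/2g = 1.406 m
Total H_L = 3.779 + 1.406 = 5.185 m

H_L ≈ 5.18 m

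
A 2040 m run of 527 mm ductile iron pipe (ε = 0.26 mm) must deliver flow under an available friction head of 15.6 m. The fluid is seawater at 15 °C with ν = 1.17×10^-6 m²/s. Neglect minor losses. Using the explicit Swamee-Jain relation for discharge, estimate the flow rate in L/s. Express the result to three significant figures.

Swamee-Jain (Type II): Q = -0.965·√(gD⁵h_f/L)·ln[ε/(3.7D) + √(3.17ν²L/(gD³h_f))]
√(gD⁵h_f/L) = √(9.81·0.527⁵·15.6/2040) = 0.05522
ε/(3.7D) = 1.33×10^-4; √(3.17ν²L/(gD³h_f)) = 1.99×10^-5
Q = -0.965·0.05522·ln(1.532×10^-4) = 0.4681 m³/s
Check: V = 2.15 m/s, Re = 9.67×10^5, f = 0.01727, h_f = 15.7 m ≈ 15.6 m ✓

Q ≈ 468 L/s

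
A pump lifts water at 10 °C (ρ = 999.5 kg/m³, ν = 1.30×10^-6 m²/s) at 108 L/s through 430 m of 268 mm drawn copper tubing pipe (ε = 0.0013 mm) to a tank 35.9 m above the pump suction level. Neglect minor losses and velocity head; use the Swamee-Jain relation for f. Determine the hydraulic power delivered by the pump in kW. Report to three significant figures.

P_hyd ≈ 42.4 kW

V = 4Q/(πD²) = 1.915 m/s; Re = 3.95×10^5; ε/D = 4.85×10^-6; f = 0.01373
h_f = f(L/D)V²/2g = 4.116 m
Total head H = z + h_f = 35.9 + 4.116 = 40.02 m
P_hyd = ρgQH = 999.5·9.81·0.108·40.02 = 42.37 kW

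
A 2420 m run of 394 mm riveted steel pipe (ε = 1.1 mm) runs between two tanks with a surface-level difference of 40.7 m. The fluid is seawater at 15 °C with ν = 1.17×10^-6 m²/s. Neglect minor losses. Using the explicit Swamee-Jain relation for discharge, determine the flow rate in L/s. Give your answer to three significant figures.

Swamee-Jain (Type II): Q = -0.965·√(gD⁵h_f/L)·ln[ε/(3.7D) + √(3.17ν²L/(gD³h_f))]
√(gD⁵h_f/L) = √(9.81·0.394⁵·40.7/2420) = 0.03958
ε/(3.7D) = 7.55×10^-4; √(3.17ν²L/(gD³h_f)) = 2.07×10^-5
Q = -0.965·0.03958·ln(7.753×10^-4) = 0.2736 m³/s
Check: V = 2.24 m/s, Re = 7.56×10^5, f = 0.02592, h_f = 40.8 m ≈ 40.7 m ✓

Q ≈ 274 L/s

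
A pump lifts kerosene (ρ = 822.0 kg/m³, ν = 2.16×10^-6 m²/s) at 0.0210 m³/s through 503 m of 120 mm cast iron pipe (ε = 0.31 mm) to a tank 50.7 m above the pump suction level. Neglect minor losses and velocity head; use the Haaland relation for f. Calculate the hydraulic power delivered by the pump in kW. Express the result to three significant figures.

V = 4Q/(πD²) = 1.857 m/s; Re = 1.03×10^5; ε/D = 0.00258; f = 0.02640
h_f = f(L/D)V²/2g = 19.44 m
Total head H = z + h_f = 50.7 + 19.44 = 70.14 m
P_hyd = ρgQH = 822.0·9.81·0.0210·70.14 = 11.88 kW

P_hyd ≈ 11.9 kW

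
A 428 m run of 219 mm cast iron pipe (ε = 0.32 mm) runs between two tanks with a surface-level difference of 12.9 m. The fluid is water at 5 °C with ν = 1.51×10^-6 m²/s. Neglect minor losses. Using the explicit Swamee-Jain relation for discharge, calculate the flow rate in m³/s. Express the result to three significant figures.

Q ≈ 0.0909 m³/s

Swamee-Jain (Type II): Q = -0.965·√(gD⁵h_f/L)·ln[ε/(3.7D) + √(3.17ν²L/(gD³h_f))]
√(gD⁵h_f/L) = √(9.81·0.219⁵·12.9/428) = 0.01220
ε/(3.7D) = 3.95×10^-4; √(3.17ν²L/(gD³h_f)) = 4.82×10^-5
Q = -0.965·0.01220·ln(4.432×10^-4) = 0.09094 m³/s
Check: V = 2.41 m/s, Re = 3.50×10^5, f = 0.02237, h_f = 13.0 m ≈ 12.9 m ✓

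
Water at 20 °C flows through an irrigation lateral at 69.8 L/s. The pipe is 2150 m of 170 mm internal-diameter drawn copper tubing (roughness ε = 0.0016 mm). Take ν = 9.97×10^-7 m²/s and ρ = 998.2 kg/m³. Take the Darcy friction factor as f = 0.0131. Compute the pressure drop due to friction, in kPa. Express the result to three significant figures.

Δp ≈ 782 kPa

V = 4Q/(πD²) = 4·0.0698/(π·0.170²) = 3.075 m/s
h_f = f(L/D)V²/(2g) = 0.01310·(2150/0.170)·3.075²/(2·9.81) = 79.85 m
Δp = ρg·h_f = 998.2·9.81·79.85 = 782.0 kPa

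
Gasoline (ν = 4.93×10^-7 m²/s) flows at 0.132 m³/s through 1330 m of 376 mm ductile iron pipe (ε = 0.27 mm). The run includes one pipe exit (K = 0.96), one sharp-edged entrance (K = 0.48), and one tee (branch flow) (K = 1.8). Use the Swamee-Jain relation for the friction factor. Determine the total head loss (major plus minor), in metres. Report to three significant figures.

V = 4Q/(πD²) = 1.189 m/s; V²/2g = 0.07203 m
Re = 9.07×10^5, ε/D = 7.18×10^-4 → f = 0.01867 (Swamee-Jain)
Major: h_f = f(L/D)·V²/2g = 0.01867·3537·0.07203 = 4.756 m
Minor: ΣK = 3.24; h_m = ΣK·V²/2g = 0.2334 m
Total H_L = 4.756 + 0.2334 = 4.990 m

H_L ≈ 4.99 m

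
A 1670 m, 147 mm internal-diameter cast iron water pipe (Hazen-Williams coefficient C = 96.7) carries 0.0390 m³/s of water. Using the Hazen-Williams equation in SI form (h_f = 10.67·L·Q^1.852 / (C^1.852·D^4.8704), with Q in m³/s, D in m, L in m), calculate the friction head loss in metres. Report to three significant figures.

h_f = 10.67·1670·0.0390^1.852 / (96.7^1.852·0.147^4.8704) = 104.7 m

h_f ≈ 105 m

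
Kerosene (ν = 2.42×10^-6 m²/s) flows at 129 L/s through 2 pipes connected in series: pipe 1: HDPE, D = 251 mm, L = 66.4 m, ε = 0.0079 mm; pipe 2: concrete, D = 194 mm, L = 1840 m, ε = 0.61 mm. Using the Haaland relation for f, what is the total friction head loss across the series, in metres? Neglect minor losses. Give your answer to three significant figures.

Pipe 1: V = 2.607 m/s, Re = 2.70×10^5, ε/D = 3.15×10^-5, f = 0.01488, h_1 = f(L/D)V²/2g = 1.363 m
Pipe 2: V = 4.364 m/s, Re = 3.50×10^5, ε/D = 0.00314, f = 0.02690, h_2 = f(L/D)V²/2g = 247.7 m
Series → Q common, losses add: H = Σh = 249.1 m

H ≈ 249 m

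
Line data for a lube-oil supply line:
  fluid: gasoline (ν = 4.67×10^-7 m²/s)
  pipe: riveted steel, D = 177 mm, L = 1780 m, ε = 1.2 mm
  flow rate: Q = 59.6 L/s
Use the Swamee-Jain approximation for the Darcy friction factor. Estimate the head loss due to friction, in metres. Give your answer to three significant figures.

h_f ≈ 101 m

V = 4Q/(πD²) = 4·0.0596/(π·0.177²) = 2.422 m/s
Re = VD/ν = 2.422·0.177/4.67×10^-7 = 9.18×10^5 → turbulent
ε/D = 1.2/177 = 0.00678
Swamee-Jain: f = 0.03351
h_f = f(L/D)V²/(2g) = 0.03351·(1780/0.177)·2.422²/(2·9.81) = 100.8 m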